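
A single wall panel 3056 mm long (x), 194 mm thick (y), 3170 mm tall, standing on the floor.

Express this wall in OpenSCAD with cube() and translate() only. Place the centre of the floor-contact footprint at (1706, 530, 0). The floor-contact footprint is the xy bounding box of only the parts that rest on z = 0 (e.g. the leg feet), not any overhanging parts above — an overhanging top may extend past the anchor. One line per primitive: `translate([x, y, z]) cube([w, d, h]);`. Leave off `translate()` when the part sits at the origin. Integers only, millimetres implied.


translate([178, 433, 0]) cube([3056, 194, 3170]);


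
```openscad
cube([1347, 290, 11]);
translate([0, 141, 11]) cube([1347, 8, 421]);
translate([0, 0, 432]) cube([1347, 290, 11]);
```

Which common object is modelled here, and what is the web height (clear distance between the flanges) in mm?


An I-beam. The web height is 421 mm.

Two wide flanges with a thin centred web — an I-beam. Overall 443 mm minus two 11 mm flanges gives a web of 443 − 2·11 = 421 mm.


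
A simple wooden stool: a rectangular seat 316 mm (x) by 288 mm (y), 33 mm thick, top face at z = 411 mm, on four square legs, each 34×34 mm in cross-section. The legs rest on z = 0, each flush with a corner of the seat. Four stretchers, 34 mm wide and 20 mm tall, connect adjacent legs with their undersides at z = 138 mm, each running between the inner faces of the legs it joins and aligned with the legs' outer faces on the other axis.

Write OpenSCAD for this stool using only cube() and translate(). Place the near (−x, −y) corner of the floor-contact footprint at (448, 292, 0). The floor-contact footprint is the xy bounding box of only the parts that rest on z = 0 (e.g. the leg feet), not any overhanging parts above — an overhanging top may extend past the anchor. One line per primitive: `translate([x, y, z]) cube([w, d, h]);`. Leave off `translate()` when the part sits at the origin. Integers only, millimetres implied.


// leg_h = 411 - 33 = 378
// stretcher span = 316 - 2*34 = 248
translate([448, 292, 378]) cube([316, 288, 33]);
translate([448, 292, 0]) cube([34, 34, 378]);
translate([730, 292, 0]) cube([34, 34, 378]);
translate([448, 546, 0]) cube([34, 34, 378]);
translate([730, 546, 0]) cube([34, 34, 378]);
translate([482, 292, 138]) cube([248, 34, 20]);
translate([482, 546, 138]) cube([248, 34, 20]);
translate([448, 326, 138]) cube([34, 220, 20]);
translate([730, 326, 138]) cube([34, 220, 20]);


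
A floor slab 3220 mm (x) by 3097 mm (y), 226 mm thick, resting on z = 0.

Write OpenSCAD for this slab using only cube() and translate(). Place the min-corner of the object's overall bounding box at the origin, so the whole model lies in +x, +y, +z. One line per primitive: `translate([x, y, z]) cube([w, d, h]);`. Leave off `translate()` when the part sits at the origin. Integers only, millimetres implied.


cube([3220, 3097, 226]);


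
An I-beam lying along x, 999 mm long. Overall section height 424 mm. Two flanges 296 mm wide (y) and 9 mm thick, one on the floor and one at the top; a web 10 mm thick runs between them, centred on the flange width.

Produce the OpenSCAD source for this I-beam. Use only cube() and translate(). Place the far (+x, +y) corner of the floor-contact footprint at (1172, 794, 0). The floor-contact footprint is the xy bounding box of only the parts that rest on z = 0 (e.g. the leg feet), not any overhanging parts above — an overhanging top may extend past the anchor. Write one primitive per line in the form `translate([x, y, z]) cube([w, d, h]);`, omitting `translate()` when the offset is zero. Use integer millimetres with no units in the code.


translate([173, 498, 0]) cube([999, 296, 9]);
translate([173, 641, 9]) cube([999, 10, 406]);
translate([173, 498, 415]) cube([999, 296, 9]);


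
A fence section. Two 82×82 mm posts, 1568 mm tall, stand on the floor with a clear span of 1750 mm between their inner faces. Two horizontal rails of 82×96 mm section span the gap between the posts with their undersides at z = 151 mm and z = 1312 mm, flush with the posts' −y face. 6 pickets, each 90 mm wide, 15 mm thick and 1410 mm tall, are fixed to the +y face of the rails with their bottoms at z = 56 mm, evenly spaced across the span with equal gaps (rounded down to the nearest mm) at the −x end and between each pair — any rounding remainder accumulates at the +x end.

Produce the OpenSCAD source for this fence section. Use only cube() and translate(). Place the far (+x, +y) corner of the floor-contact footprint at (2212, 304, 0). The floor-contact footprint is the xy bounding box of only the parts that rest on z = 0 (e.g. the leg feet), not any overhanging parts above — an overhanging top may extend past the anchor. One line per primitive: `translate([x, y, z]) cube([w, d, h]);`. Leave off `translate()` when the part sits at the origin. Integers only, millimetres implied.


translate([298, 222, 0]) cube([82, 82, 1568]);
translate([2130, 222, 0]) cube([82, 82, 1568]);
translate([380, 222, 151]) cube([1750, 82, 96]);
translate([380, 222, 1312]) cube([1750, 82, 96]);
translate([552, 304, 56]) cube([90, 15, 1410]);
translate([814, 304, 56]) cube([90, 15, 1410]);
translate([1076, 304, 56]) cube([90, 15, 1410]);
translate([1338, 304, 56]) cube([90, 15, 1410]);
translate([1600, 304, 56]) cube([90, 15, 1410]);
translate([1862, 304, 56]) cube([90, 15, 1410]);


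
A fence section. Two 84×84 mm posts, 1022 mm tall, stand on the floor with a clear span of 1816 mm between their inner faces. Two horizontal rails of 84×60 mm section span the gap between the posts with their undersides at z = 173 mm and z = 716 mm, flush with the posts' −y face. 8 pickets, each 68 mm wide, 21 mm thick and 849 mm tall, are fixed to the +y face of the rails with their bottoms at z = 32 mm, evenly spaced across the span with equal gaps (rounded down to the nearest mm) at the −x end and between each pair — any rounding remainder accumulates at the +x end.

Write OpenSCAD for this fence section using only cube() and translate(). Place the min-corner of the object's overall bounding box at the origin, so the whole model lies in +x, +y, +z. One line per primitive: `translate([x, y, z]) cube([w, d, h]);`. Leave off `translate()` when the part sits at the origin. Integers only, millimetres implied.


cube([84, 84, 1022]);
translate([1900, 0, 0]) cube([84, 84, 1022]);
translate([84, 0, 173]) cube([1816, 84, 60]);
translate([84, 0, 716]) cube([1816, 84, 60]);
translate([225, 84, 32]) cube([68, 21, 849]);
translate([434, 84, 32]) cube([68, 21, 849]);
translate([643, 84, 32]) cube([68, 21, 849]);
translate([852, 84, 32]) cube([68, 21, 849]);
translate([1061, 84, 32]) cube([68, 21, 849]);
translate([1270, 84, 32]) cube([68, 21, 849]);
translate([1479, 84, 32]) cube([68, 21, 849]);
translate([1688, 84, 32]) cube([68, 21, 849]);


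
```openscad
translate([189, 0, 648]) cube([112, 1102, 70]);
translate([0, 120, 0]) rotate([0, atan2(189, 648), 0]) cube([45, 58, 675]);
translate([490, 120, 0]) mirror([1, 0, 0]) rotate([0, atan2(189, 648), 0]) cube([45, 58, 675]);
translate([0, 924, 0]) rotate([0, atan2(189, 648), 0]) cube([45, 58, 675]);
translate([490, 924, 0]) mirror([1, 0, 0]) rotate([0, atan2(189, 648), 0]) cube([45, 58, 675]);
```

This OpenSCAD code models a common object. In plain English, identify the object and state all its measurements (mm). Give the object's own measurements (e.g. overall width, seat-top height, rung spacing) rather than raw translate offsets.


A sawhorse. A 112×1102×70 mm beam (x, y, z) sits on two A-frame leg pairs. Each pair is two raked legs of 45×58 mm section (58 mm along y) splaying symmetrically in x. Each leg rises 648 mm vertically over 189 mm of horizontal reach and is 675 mm long along its own axis. Every leg's outer bottom edge rests on the floor and its outer top edge meets a bottom edge of the beam — the left legs (tilting toward +x) meet the beam's −x bottom edge, the right legs (their mirror images, tilting toward −x) meet its +x bottom edge — so the leg tops tuck under the beam, the beam's underside is 648 mm above the floor, and the feet are 490 mm apart outside-to-outside with the beam centred between them. The two leg pairs are set in 120 mm from either end of the beam.


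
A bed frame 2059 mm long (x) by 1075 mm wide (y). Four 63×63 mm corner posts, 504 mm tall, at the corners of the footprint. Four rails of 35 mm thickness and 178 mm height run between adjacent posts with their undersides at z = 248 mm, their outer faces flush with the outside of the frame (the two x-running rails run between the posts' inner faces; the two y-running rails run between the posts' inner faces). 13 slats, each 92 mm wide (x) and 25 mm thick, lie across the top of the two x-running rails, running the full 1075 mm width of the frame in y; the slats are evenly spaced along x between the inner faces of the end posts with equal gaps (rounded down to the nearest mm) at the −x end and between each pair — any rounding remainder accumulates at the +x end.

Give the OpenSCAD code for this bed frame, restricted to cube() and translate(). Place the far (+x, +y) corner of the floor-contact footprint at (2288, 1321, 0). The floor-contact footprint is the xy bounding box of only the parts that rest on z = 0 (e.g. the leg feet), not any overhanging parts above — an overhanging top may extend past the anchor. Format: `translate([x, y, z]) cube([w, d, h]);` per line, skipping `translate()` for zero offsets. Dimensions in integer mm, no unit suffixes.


// slat z = rail_z + rail_h = 248 + 178 = 426
// slat gap = ⌊(1933 − 13·92) / 14⌋ = 52
translate([229, 246, 0]) cube([63, 63, 504]);
translate([229, 1258, 0]) cube([63, 63, 504]);
translate([2225, 246, 0]) cube([63, 63, 504]);
translate([2225, 1258, 0]) cube([63, 63, 504]);
translate([292, 246, 248]) cube([1933, 35, 178]);
translate([292, 1286, 248]) cube([1933, 35, 178]);
translate([229, 309, 248]) cube([35, 949, 178]);
translate([2253, 309, 248]) cube([35, 949, 178]);
translate([344, 246, 426]) cube([92, 1075, 25]);
translate([488, 246, 426]) cube([92, 1075, 25]);
translate([632, 246, 426]) cube([92, 1075, 25]);
translate([776, 246, 426]) cube([92, 1075, 25]);
translate([920, 246, 426]) cube([92, 1075, 25]);
translate([1064, 246, 426]) cube([92, 1075, 25]);
translate([1208, 246, 426]) cube([92, 1075, 25]);
translate([1352, 246, 426]) cube([92, 1075, 25]);
translate([1496, 246, 426]) cube([92, 1075, 25]);
translate([1640, 246, 426]) cube([92, 1075, 25]);
translate([1784, 246, 426]) cube([92, 1075, 25]);
translate([1928, 246, 426]) cube([92, 1075, 25]);
translate([2072, 246, 426]) cube([92, 1075, 25]);


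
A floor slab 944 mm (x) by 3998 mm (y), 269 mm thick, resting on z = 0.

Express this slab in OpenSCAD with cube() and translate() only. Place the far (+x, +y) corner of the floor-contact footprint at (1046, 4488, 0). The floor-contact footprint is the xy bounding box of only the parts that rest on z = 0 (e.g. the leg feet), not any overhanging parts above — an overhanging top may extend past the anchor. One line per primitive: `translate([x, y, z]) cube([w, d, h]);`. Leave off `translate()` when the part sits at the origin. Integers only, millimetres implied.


translate([102, 490, 0]) cube([944, 3998, 269]);


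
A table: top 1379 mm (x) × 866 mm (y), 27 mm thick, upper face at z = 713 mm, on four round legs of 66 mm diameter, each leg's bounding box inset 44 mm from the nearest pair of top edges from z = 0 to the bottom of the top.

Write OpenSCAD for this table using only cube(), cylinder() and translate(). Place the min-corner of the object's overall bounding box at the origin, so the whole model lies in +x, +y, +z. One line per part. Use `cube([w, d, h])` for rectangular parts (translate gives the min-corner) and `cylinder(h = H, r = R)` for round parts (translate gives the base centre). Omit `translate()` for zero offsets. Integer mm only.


translate([0, 0, 686]) cube([1379, 866, 27]);
translate([77, 77, 0]) cylinder(h = 686, r = 33);
translate([1302, 77, 0]) cylinder(h = 686, r = 33);
translate([77, 789, 0]) cylinder(h = 686, r = 33);
translate([1302, 789, 0]) cylinder(h = 686, r = 33);


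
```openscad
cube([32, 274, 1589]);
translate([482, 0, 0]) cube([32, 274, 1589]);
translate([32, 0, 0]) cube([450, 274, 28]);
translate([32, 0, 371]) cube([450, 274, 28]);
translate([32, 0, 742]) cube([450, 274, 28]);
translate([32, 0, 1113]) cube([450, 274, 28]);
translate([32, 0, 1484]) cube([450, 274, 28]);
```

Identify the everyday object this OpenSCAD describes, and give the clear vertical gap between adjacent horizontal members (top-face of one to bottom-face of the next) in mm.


A bookshelf. The clear shelf gap is 343 mm.

Two tall side panels with 5 horizontal boards between them — a bookshelf. The first two shelf undersides are at z = 0 and z = 371; with shelf thickness 28, the clear gap is 371 − 0 − 28 = 343 mm.


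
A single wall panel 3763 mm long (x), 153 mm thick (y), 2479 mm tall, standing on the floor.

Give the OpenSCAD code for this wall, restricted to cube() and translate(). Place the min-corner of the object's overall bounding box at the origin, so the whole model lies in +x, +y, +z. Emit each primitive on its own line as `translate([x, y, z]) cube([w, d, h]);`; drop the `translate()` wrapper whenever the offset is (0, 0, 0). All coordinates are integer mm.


cube([3763, 153, 2479]);


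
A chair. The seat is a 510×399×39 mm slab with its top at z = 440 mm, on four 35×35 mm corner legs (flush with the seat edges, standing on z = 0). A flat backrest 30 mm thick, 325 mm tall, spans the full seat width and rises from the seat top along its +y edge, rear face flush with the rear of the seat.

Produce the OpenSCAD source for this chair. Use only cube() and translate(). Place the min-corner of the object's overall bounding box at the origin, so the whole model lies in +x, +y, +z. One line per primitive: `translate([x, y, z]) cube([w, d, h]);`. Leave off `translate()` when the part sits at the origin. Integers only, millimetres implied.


translate([0, 0, 401]) cube([510, 399, 39]);
cube([35, 35, 401]);
translate([475, 0, 0]) cube([35, 35, 401]);
translate([0, 364, 0]) cube([35, 35, 401]);
translate([475, 364, 0]) cube([35, 35, 401]);
translate([0, 369, 440]) cube([510, 30, 325]);


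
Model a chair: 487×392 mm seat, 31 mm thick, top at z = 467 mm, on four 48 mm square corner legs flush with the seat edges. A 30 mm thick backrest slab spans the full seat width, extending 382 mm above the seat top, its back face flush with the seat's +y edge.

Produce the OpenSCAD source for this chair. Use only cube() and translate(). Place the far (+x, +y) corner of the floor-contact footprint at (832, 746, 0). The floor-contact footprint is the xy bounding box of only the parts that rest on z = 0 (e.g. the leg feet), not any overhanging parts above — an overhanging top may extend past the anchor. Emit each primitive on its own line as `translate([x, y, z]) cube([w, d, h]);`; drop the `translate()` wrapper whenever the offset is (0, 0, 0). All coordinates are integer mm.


translate([345, 354, 436]) cube([487, 392, 31]);
translate([345, 354, 0]) cube([48, 48, 436]);
translate([784, 354, 0]) cube([48, 48, 436]);
translate([345, 698, 0]) cube([48, 48, 436]);
translate([784, 698, 0]) cube([48, 48, 436]);
translate([345, 716, 467]) cube([487, 30, 382]);


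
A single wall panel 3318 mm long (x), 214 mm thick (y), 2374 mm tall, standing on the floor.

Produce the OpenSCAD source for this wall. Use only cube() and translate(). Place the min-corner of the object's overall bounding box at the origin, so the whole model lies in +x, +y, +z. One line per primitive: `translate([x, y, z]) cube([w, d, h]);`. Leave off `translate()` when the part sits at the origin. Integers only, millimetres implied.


cube([3318, 214, 2374]);


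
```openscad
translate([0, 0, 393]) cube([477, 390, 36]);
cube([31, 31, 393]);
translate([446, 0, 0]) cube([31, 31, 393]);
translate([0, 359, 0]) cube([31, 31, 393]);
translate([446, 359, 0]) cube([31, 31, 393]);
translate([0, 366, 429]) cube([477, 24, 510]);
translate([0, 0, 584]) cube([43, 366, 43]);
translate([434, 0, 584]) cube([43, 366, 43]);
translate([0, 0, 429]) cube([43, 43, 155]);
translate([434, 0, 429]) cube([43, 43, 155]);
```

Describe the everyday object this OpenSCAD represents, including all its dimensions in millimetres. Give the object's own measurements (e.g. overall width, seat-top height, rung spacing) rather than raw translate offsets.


A chair. The seat is a 477×390×36 mm slab with its top at z = 429 mm, on four 31×31 mm corner legs (flush with the seat edges, standing on z = 0). A flat backrest 24 mm thick, 510 mm tall, spans the full seat width and rises from the seat top along its +y edge, rear face flush with the rear of the seat. Two armrests of 43×43 mm section run along each side from the seat's front edge to the front of the backrest, top faces 198 mm above the seat top and outer faces flush with the seat's x-edges; a 43×43 mm post under the front of each armrest stands on the seat at the front corner.


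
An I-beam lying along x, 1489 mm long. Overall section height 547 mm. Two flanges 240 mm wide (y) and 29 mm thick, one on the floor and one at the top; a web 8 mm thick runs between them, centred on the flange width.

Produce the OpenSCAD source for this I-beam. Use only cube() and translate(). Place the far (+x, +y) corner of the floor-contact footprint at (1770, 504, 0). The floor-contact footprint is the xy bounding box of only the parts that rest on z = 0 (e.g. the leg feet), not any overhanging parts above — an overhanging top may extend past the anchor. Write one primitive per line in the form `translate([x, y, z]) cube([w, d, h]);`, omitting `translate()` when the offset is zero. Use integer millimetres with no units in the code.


translate([281, 264, 0]) cube([1489, 240, 29]);
translate([281, 380, 29]) cube([1489, 8, 489]);
translate([281, 264, 518]) cube([1489, 240, 29]);


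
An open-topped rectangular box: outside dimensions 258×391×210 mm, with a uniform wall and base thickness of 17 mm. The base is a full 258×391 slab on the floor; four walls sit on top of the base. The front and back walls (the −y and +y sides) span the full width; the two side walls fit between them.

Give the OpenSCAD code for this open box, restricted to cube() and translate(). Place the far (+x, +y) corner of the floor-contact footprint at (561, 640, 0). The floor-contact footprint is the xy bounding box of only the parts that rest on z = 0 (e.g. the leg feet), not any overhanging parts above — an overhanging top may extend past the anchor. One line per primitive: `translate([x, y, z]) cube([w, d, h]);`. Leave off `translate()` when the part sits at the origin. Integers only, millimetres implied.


translate([303, 249, 0]) cube([258, 391, 17]);
translate([303, 249, 17]) cube([258, 17, 193]);
translate([303, 623, 17]) cube([258, 17, 193]);
translate([303, 266, 17]) cube([17, 357, 193]);
translate([544, 266, 17]) cube([17, 357, 193]);


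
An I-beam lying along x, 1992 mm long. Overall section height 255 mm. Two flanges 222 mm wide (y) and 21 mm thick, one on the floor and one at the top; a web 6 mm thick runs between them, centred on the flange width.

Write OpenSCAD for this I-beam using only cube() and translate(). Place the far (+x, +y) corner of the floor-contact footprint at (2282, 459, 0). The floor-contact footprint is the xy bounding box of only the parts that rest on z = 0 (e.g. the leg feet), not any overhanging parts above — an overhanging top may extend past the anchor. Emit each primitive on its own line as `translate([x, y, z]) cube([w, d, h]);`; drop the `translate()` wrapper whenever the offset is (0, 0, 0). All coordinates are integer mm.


translate([290, 237, 0]) cube([1992, 222, 21]);
translate([290, 345, 21]) cube([1992, 6, 213]);
translate([290, 237, 234]) cube([1992, 222, 21]);


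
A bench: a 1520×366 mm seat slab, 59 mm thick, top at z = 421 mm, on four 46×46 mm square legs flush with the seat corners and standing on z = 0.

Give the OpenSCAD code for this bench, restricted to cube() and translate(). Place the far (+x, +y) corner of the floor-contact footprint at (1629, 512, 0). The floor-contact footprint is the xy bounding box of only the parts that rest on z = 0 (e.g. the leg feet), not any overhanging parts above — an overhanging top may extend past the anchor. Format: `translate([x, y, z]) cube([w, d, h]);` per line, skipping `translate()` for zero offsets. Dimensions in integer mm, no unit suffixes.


translate([109, 146, 362]) cube([1520, 366, 59]);
translate([109, 146, 0]) cube([46, 46, 362]);
translate([109, 466, 0]) cube([46, 46, 362]);
translate([1583, 146, 0]) cube([46, 46, 362]);
translate([1583, 466, 0]) cube([46, 46, 362]);


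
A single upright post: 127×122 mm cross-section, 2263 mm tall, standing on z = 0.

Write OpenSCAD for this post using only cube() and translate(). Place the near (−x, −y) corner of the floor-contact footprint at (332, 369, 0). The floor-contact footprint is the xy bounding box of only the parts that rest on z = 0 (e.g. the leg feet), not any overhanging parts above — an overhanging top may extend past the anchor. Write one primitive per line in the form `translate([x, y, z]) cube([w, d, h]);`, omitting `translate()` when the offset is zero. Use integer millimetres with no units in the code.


translate([332, 369, 0]) cube([127, 122, 2263]);


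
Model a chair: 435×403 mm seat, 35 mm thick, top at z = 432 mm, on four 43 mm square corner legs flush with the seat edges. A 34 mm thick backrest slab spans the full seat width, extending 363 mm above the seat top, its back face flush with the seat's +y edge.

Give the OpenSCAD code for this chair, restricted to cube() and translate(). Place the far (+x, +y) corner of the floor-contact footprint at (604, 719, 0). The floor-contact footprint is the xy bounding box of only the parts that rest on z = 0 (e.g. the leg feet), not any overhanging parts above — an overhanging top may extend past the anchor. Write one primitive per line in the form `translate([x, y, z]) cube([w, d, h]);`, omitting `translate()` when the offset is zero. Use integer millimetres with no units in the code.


translate([169, 316, 397]) cube([435, 403, 35]);
translate([169, 316, 0]) cube([43, 43, 397]);
translate([561, 316, 0]) cube([43, 43, 397]);
translate([169, 676, 0]) cube([43, 43, 397]);
translate([561, 676, 0]) cube([43, 43, 397]);
translate([169, 685, 432]) cube([435, 34, 363]);


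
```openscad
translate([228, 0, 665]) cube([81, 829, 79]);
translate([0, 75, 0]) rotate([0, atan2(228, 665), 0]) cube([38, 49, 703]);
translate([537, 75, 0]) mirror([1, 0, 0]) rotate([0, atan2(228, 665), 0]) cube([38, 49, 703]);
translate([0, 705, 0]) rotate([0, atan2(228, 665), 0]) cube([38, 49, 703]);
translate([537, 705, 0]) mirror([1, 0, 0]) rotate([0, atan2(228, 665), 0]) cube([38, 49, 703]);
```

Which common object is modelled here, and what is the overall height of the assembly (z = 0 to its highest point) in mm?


A sawhorse. The overall height is 744 mm.

A beam across two mirrored pairs of raked legs — a sawhorse. The beam's underside is at z = 665 (matching the legs' vertical rise in atan2(228, 665)) and the beam is 79 mm tall, so its top is at 665 + 79 = 744 mm. The raked legs top out at the beam's underside, so that is the highest point.


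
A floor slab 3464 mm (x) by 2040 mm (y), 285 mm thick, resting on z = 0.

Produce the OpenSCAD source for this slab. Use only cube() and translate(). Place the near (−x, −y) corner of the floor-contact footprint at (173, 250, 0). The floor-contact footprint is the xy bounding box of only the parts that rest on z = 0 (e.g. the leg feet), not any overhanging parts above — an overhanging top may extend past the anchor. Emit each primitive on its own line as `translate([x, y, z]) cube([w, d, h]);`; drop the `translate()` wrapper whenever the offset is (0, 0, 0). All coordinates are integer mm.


translate([173, 250, 0]) cube([3464, 2040, 285]);


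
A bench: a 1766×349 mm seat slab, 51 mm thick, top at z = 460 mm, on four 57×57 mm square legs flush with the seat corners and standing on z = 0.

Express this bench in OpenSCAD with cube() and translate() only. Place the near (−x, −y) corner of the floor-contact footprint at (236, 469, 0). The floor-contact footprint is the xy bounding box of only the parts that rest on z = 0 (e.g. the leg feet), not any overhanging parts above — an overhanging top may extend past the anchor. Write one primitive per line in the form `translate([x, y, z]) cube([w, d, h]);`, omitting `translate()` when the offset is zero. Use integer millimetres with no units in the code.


translate([236, 469, 409]) cube([1766, 349, 51]);
translate([236, 469, 0]) cube([57, 57, 409]);
translate([236, 761, 0]) cube([57, 57, 409]);
translate([1945, 469, 0]) cube([57, 57, 409]);
translate([1945, 761, 0]) cube([57, 57, 409]);


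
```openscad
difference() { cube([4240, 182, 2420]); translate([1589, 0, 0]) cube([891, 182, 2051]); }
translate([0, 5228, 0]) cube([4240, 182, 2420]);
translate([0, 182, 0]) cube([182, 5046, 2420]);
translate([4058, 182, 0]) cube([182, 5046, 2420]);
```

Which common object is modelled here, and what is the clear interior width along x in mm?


A single room. The interior width is 3876 mm.

Four walls enclosing a rectangle with a door in the front wall — a room. Outside width 4240 minus two 182 mm walls gives 3876 mm.


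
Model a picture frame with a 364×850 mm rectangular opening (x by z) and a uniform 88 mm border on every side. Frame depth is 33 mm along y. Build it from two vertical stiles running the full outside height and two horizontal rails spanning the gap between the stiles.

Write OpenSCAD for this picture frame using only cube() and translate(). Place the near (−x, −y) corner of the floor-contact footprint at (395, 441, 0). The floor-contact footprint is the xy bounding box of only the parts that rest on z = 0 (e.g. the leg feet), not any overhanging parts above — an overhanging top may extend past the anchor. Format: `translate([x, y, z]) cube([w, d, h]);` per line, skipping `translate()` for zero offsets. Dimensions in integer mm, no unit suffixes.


translate([395, 441, 0]) cube([88, 33, 1026]);
translate([847, 441, 0]) cube([88, 33, 1026]);
translate([483, 441, 0]) cube([364, 33, 88]);
translate([483, 441, 938]) cube([364, 33, 88]);


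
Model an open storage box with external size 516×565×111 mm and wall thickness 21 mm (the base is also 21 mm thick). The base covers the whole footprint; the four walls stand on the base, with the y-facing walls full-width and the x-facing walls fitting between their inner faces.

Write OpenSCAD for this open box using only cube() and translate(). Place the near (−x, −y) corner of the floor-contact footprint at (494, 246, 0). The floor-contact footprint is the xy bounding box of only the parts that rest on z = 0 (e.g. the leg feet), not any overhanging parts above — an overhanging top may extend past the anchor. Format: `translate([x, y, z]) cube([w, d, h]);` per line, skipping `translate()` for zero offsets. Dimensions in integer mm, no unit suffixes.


translate([494, 246, 0]) cube([516, 565, 21]);
translate([494, 246, 21]) cube([516, 21, 90]);
translate([494, 790, 21]) cube([516, 21, 90]);
translate([494, 267, 21]) cube([21, 523, 90]);
translate([989, 267, 21]) cube([21, 523, 90]);


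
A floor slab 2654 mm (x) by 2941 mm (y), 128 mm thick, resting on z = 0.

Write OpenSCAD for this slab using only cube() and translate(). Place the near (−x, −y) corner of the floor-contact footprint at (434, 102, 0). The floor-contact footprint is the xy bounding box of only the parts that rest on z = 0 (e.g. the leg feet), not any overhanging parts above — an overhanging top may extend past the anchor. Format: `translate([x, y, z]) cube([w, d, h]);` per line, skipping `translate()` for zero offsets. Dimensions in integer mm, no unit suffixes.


translate([434, 102, 0]) cube([2654, 2941, 128]);


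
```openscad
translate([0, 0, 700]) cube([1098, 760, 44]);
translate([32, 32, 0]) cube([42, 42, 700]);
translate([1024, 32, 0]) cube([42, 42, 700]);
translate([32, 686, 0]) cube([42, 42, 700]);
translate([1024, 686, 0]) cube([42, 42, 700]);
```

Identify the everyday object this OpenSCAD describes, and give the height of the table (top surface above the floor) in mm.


A table. The table height is 744 mm.

A 1098×760×44 slab sits at z = 700 on four 42 mm square posts — a table. The top surface is at 700 + 44 = 744 mm.


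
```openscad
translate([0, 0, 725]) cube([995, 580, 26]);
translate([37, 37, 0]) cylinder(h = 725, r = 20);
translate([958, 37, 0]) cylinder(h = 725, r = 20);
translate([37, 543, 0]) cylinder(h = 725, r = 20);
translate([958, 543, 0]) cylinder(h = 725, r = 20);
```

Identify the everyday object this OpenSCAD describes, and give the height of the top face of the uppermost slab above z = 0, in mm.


A table. The table height is 751 mm.

A 995×580×26 slab sits at z = 725 on four Ø40 mm round legs — a table. The top surface is at 725 + 26 = 751 mm.


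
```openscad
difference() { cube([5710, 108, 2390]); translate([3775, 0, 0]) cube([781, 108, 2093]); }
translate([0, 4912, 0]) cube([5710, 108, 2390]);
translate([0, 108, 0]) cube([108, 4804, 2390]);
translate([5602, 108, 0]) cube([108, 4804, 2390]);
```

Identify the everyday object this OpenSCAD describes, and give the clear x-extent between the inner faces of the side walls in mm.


A single room. The interior width is 5494 mm.

Four walls enclosing a rectangle with a door in the front wall — a room. Outside width 5710 minus two 108 mm walls gives 5494 mm.


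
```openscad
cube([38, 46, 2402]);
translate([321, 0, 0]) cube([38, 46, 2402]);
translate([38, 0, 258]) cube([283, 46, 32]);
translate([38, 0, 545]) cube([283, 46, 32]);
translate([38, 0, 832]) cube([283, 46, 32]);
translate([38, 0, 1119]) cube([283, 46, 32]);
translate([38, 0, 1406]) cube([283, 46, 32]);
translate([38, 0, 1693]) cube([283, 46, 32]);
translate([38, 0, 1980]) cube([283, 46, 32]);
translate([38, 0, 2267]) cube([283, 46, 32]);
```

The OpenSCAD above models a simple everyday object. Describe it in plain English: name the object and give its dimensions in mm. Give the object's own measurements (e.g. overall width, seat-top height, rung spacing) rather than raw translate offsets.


A straight ladder. Two 38×46 mm vertical rails, 2402 mm tall, stand 359 mm apart (outside-to-outside) with their front faces coplanar on the −y side. 8 rungs, each 46 mm deep and 32 mm tall, span between the inner faces of the rails, front faces flush with the rails. The lowest rung's underside is at z = 258 mm and rungs are spaced 287 mm apart (underside to underside).


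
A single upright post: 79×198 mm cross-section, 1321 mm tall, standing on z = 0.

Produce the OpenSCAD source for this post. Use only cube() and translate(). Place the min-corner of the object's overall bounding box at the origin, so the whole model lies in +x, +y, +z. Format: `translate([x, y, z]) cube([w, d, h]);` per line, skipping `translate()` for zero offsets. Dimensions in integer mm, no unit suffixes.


cube([79, 198, 1321]);


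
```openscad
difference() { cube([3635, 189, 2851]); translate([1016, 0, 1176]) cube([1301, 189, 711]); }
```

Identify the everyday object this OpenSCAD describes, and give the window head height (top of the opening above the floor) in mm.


A wall with a window opening. The window head height is 1887 mm.

A wall with a rectangular opening subtracted — a window. Sill at z = 1176, opening 711 mm tall, so the head is at 1176 + 711 = 1887 mm.


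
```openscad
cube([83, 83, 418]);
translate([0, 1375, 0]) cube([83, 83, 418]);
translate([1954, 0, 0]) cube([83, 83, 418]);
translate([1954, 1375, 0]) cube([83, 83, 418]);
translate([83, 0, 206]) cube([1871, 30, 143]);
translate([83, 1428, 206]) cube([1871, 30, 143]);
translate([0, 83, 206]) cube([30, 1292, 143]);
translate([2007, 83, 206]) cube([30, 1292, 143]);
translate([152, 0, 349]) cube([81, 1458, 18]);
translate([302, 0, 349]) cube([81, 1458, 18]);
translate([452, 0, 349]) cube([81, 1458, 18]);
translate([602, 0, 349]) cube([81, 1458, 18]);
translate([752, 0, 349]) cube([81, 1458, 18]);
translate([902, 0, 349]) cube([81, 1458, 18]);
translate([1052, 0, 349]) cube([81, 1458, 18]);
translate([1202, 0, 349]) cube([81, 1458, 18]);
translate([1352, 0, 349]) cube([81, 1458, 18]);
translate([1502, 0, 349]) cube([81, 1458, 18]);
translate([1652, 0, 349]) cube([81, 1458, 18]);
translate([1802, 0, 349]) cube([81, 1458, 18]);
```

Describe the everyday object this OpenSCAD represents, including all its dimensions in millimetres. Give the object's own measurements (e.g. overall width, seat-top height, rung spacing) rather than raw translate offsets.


A bed frame 2037 mm long (x) by 1458 mm wide (y). Four 83×83 mm corner posts, 418 mm tall, at the corners of the footprint. Four rails of 30 mm thickness and 143 mm height run between adjacent posts with their undersides at z = 206 mm, their outer faces flush with the outside of the frame (the two x-running rails run between the posts' inner faces; the two y-running rails run between the posts' inner faces). 12 slats, each 81 mm wide (x) and 18 mm thick, lie across the top of the two x-running rails, running the full 1458 mm width of the frame in y; along x they sit between the end posts with a 69 mm gap after the −x posts and between neighbouring slats, leaving 71 mm before the +x posts.


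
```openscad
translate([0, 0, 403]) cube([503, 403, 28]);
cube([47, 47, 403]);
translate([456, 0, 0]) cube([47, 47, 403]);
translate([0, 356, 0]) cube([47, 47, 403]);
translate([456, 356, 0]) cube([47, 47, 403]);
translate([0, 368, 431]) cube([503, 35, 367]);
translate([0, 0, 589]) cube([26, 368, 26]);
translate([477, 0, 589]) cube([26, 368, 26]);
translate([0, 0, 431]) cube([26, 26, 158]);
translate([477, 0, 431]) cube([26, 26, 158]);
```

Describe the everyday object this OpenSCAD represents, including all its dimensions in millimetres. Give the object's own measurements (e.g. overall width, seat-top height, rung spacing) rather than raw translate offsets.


A chair. The seat is a 503×403×28 mm slab with its top at z = 431 mm, on four 47×47 mm corner legs (flush with the seat edges, standing on z = 0). A flat backrest 35 mm thick, 367 mm tall, spans the full seat width and rises from the seat top along its +y edge, rear face flush with the rear of the seat. Two armrests of 26×26 mm section run along each side from the seat's front edge to the front of the backrest, top faces 184 mm above the seat top and outer faces flush with the seat's x-edges; a 26×26 mm post under the front of each armrest stands on the seat at the front corner.


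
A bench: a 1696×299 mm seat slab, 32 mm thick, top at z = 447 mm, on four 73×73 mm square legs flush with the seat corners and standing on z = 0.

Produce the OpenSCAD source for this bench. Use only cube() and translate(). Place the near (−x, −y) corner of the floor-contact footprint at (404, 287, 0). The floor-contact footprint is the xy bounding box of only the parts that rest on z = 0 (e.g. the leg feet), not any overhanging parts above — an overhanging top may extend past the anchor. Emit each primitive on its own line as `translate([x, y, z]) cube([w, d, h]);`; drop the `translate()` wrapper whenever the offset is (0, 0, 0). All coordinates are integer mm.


// leg_h = 447 − 32 = 415
translate([404, 287, 415]) cube([1696, 299, 32]);
translate([404, 287, 0]) cube([73, 73, 415]);
translate([404, 513, 0]) cube([73, 73, 415]);
translate([2027, 287, 0]) cube([73, 73, 415]);
translate([2027, 513, 0]) cube([73, 73, 415]);


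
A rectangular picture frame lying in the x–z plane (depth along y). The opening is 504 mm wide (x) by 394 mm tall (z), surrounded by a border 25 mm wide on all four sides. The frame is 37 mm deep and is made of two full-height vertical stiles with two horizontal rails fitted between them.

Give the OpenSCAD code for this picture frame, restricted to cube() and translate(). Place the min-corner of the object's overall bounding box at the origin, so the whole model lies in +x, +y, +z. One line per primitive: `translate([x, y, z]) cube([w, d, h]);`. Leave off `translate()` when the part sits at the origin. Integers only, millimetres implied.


cube([25, 37, 444]);
translate([529, 0, 0]) cube([25, 37, 444]);
translate([25, 0, 0]) cube([504, 37, 25]);
translate([25, 0, 419]) cube([504, 37, 25]);


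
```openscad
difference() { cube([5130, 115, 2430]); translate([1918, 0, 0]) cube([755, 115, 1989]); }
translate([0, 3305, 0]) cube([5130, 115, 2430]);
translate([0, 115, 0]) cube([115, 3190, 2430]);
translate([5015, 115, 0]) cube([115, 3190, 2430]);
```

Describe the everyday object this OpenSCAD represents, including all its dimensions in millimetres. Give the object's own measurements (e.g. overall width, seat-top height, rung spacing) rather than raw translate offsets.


A single room: four walls, each 2430 mm tall and 115 mm thick, enclosing an outside footprint 5130×3420 mm (x × y), no floor or roof. The front and back walls (−y and +y sides) run the full x-width; the side walls fit between their inner faces. A door opening 755 mm wide and 1989 mm tall is cut through the front wall from the floor up, its −x edge 1918 mm from the wall's −x end.


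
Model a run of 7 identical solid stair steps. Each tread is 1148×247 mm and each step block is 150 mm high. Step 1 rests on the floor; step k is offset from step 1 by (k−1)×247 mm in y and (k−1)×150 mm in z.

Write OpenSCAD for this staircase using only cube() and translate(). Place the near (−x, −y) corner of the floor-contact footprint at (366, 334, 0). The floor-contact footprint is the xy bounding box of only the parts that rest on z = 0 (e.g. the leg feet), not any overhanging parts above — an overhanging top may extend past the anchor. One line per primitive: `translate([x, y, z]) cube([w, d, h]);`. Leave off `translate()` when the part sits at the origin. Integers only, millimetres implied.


translate([366, 334, 0]) cube([1148, 247, 150]);
translate([366, 581, 150]) cube([1148, 247, 150]);
translate([366, 828, 300]) cube([1148, 247, 150]);
translate([366, 1075, 450]) cube([1148, 247, 150]);
translate([366, 1322, 600]) cube([1148, 247, 150]);
translate([366, 1569, 750]) cube([1148, 247, 150]);
translate([366, 1816, 900]) cube([1148, 247, 150]);


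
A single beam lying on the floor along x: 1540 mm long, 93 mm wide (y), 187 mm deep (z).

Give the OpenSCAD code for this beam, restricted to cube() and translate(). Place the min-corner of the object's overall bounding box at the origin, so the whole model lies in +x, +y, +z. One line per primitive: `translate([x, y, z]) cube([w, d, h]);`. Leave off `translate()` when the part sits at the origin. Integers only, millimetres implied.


cube([1540, 93, 187]);


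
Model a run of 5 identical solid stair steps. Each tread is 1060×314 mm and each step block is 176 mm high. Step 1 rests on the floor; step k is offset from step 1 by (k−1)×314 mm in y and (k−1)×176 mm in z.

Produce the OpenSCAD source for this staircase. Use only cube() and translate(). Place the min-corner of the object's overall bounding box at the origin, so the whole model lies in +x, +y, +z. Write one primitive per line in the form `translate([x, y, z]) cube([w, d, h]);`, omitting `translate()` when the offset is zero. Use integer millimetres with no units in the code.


cube([1060, 314, 176]);
translate([0, 314, 176]) cube([1060, 314, 176]);
translate([0, 628, 352]) cube([1060, 314, 176]);
translate([0, 942, 528]) cube([1060, 314, 176]);
translate([0, 1256, 704]) cube([1060, 314, 176]);


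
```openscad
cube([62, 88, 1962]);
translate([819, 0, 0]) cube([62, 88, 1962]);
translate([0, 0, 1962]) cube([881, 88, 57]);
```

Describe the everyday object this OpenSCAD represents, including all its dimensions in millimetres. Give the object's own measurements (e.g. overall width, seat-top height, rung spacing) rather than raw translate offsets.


A door frame. The clear opening is 757 mm wide and 1962 mm high. Two 62 mm wide jambs, 88 mm deep, stand either side of the opening from the floor to the top of the opening. A 57 mm thick head sits across the top of both jambs, spanning the full outside width of the frame.
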